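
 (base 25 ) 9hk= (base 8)13666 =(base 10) 6070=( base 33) 5iv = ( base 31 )69p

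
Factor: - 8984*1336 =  - 2^6*167^1*1123^1 = - 12002624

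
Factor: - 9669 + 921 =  - 8748 = -  2^2*3^7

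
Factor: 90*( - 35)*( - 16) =50400= 2^5*3^2*5^2*7^1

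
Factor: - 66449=-66449^1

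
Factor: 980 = 2^2 * 5^1*7^2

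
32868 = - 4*(  -  8217 )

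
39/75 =13/25 =0.52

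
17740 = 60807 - 43067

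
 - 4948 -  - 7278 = 2330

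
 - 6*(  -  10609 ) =63654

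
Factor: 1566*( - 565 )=-2^1*3^3*5^1 * 29^1 * 113^1 = -884790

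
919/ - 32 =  - 919/32 = -  28.72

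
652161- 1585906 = -933745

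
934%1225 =934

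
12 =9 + 3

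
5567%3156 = 2411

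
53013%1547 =415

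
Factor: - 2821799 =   -  61^1*167^1*277^1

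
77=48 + 29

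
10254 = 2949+7305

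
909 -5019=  - 4110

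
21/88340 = 3/12620 = 0.00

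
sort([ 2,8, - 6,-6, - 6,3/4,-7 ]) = [ - 7, -6,-6, - 6  ,  3/4,2, 8]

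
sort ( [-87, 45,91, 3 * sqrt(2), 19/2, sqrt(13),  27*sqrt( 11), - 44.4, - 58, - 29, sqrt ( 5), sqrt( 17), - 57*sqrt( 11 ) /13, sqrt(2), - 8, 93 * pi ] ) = [- 87, - 58, - 44.4 , - 29,-57*sqrt(11)/13, - 8, sqrt(2 ), sqrt(5 ), sqrt( 13 ),  sqrt( 17) , 3*  sqrt ( 2),19/2, 45, 27*sqrt(11),  91, 93*pi]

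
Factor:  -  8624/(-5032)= 1078/629=2^1 * 7^2*11^1*17^( - 1)* 37^( - 1)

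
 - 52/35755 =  - 52/35755= - 0.00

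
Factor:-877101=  - 3^1*292367^1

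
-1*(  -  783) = 783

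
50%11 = 6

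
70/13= 5 + 5/13 = 5.38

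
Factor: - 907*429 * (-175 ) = 68093025 = 3^1*5^2*7^1 *11^1*13^1 *907^1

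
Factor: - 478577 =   -  11^1*139^1*313^1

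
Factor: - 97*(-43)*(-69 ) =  - 3^1*23^1*43^1 * 97^1 = - 287799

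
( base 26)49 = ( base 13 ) 89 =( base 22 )53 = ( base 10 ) 113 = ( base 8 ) 161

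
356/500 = 89/125 = 0.71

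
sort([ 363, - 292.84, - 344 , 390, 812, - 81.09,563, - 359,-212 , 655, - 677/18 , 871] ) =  [ - 359, - 344,-292.84, - 212, -81.09, - 677/18, 363,390,563, 655, 812, 871]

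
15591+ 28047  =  43638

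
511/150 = 511/150 = 3.41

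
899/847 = 1  +  52/847=1.06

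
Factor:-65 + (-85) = -150 =- 2^1*3^1*5^2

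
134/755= 134/755 = 0.18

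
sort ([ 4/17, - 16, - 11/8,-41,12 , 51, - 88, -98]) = [  -  98, - 88, - 41, - 16,-11/8,4/17,  12  ,  51]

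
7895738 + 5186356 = 13082094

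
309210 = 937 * 330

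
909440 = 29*31360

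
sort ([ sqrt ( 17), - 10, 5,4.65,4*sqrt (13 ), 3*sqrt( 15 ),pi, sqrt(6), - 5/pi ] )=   [ - 10, - 5/pi, sqrt( 6 ),  pi,sqrt ( 17 ), 4.65,5,3*sqrt(15 ),4 * sqrt( 13)] 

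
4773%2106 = 561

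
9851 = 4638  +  5213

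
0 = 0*2929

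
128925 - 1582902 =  - 1453977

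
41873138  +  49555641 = 91428779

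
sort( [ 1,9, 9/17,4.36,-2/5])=[ -2/5,9/17,1,  4.36,9]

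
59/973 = 59/973 = 0.06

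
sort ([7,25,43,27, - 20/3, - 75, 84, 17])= [ - 75 ,  -  20/3 , 7, 17,  25,27 , 43,84 ]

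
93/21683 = 93/21683 =0.00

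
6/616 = 3/308 = 0.01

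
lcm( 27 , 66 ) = 594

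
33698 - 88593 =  - 54895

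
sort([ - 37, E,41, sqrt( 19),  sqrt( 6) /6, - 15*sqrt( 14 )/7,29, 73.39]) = [ - 37, - 15*sqrt(14)/7, sqrt( 6 )/6,E, sqrt(19),29,  41 , 73.39] 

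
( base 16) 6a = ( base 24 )4A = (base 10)106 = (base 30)3G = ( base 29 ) 3J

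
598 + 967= 1565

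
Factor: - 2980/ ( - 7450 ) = 2^1 * 5^(- 1) =2/5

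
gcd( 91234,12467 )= 13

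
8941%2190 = 181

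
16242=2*8121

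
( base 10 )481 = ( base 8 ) 741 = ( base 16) 1E1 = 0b111100001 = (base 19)166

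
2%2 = 0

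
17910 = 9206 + 8704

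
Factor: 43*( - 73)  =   - 3139  =  - 43^1*73^1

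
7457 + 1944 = 9401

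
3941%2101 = 1840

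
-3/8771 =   -  1+8768/8771 = - 0.00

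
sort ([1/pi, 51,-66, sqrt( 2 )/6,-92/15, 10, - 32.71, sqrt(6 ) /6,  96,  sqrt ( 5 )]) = [ - 66,-32.71, - 92/15,sqrt( 2 )/6,1/pi,sqrt( 6)/6,sqrt( 5 ),10,51, 96]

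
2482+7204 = 9686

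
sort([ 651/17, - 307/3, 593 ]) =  [-307/3,  651/17, 593]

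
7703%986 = 801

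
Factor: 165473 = 7^2*11^1*307^1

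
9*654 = 5886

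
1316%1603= 1316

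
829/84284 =829/84284=0.01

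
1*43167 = 43167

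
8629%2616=781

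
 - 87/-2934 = 29/978 = 0.03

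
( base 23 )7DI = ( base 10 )4020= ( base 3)12111220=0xFB4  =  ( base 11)3025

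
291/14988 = 97/4996 = 0.02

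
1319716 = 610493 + 709223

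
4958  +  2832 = 7790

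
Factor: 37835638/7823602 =59^1*281^( - 1 )*311^1*1031^1 * 13921^( - 1 ) = 18917819/3911801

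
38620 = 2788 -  - 35832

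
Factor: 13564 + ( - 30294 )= - 16730 = -2^1*5^1*7^1*239^1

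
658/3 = 219 + 1/3=219.33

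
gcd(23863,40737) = 1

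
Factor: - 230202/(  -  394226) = 567/971= 3^4*7^1 * 971^( - 1)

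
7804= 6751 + 1053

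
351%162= 27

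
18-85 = -67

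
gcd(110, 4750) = 10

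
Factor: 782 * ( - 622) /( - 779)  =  2^2 * 17^1*19^( - 1)  *23^1*41^ ( -1 )* 311^1 = 486404/779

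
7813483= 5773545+2039938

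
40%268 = 40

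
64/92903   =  64/92903 = 0.00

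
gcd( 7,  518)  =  7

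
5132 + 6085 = 11217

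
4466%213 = 206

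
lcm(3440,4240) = 182320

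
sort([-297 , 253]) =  [ - 297, 253 ]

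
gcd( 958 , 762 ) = 2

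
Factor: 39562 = 2^1 *131^1 * 151^1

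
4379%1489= 1401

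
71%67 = 4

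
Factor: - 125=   -  5^3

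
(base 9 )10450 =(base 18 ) 1370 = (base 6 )52030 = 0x1B12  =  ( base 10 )6930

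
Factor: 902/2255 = 2^1*5^( - 1 ) = 2/5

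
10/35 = 2/7 = 0.29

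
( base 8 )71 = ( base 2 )111001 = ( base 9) 63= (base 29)1S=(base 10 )57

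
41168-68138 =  - 26970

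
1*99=99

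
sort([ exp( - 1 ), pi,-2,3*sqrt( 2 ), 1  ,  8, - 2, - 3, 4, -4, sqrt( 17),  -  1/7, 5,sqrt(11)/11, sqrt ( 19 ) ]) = [ - 4, - 3, - 2, - 2, - 1/7,sqrt(11)/11, exp( - 1 ), 1 , pi,  4, sqrt( 17 ),3 * sqrt(2),sqrt( 19 ), 5, 8]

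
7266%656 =50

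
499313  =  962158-462845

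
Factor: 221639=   11^1*20149^1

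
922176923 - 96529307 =825647616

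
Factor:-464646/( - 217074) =7^1*  11^( - 2 )*37^1 = 259/121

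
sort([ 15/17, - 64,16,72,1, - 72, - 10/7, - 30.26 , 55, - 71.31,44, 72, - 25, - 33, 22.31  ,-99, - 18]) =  [ -99, - 72, - 71.31, - 64, - 33, - 30.26, - 25, - 18, - 10/7,15/17,1, 16, 22.31,44, 55,72,72 ] 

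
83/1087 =83/1087 = 0.08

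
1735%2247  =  1735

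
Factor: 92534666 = 2^1*7^1*1409^1*4691^1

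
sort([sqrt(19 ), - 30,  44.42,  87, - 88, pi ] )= [-88 , - 30, pi, sqrt( 19),44.42,  87 ] 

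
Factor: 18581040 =2^4*3^2*5^1*131^1*197^1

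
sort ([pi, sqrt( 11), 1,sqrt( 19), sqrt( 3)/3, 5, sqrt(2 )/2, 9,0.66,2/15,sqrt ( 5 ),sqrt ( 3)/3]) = [ 2/15,sqrt( 3)/3,sqrt( 3 )/3 , 0.66,sqrt( 2)/2,1,sqrt( 5),pi,sqrt( 11), sqrt( 19),5,9]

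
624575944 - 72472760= 552103184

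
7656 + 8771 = 16427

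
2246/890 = 2 +233/445 = 2.52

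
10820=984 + 9836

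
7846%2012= 1810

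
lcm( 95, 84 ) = 7980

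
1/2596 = 1/2596 = 0.00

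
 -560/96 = -6 + 1/6 = - 5.83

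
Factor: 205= 5^1*41^1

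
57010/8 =7126 + 1/4 = 7126.25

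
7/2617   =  7/2617   =  0.00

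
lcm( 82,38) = 1558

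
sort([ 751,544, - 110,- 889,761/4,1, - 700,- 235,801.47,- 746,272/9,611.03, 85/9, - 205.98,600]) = [ - 889 , - 746, - 700, - 235, - 205.98, - 110,1,85/9,272/9,761/4,544,600, 611.03,751,801.47]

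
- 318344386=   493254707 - 811599093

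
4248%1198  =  654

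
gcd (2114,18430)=2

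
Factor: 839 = 839^1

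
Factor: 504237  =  3^1 * 17^1*9887^1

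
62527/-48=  - 62527/48=-1302.65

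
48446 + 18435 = 66881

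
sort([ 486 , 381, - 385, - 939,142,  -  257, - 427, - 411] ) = [  -  939, - 427, - 411, - 385,-257,142,  381, 486]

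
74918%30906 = 13106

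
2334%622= 468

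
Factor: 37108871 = 43^1* 862997^1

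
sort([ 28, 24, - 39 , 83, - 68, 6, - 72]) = [ - 72, - 68, - 39,6,24,  28, 83]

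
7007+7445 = 14452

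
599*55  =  32945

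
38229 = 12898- -25331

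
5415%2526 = 363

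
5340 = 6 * 890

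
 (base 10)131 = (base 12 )AB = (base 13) A1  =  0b10000011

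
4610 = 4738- 128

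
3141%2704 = 437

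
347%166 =15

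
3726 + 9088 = 12814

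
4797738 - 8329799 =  - 3532061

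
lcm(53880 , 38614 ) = 2316840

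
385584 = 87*4432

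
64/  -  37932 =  -1 + 9467/9483 = -0.00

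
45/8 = 5+5/8 = 5.62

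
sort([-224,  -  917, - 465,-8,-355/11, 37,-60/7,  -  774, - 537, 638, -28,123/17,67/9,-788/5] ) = [- 917, - 774,-537,-465 ,-224,-788/5, - 355/11,-28 ,-60/7,-8, 123/17, 67/9 , 37, 638]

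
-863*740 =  - 638620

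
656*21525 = 14120400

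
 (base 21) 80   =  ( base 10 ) 168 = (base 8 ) 250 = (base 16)a8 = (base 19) 8g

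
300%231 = 69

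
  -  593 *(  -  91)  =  53963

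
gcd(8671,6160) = 1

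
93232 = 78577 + 14655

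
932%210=92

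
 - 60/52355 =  - 1 + 10459/10471 = - 0.00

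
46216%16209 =13798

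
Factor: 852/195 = 284/65 = 2^2*5^( - 1 ) * 13^( - 1)*71^1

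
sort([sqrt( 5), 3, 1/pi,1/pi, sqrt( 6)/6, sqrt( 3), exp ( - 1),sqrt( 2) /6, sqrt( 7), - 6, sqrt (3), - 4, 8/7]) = [ -6, - 4, sqrt( 2) /6,1/pi, 1/pi,exp( - 1), sqrt( 6)/6, 8/7,sqrt ( 3 ),sqrt ( 3),sqrt(5 ),sqrt(7 ), 3]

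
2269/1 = 2269 = 2269.00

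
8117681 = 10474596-2356915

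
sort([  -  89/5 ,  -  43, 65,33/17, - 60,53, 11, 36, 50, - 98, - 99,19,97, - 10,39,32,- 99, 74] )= [ - 99, -99,-98, - 60, - 43, - 89/5, - 10, 33/17, 11,19,32, 36, 39, 50,53, 65,74, 97 ] 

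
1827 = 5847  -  4020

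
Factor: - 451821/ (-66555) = 3^ (-2 )*5^( -1)*17^(  -  1)*29^( - 1)*150607^1 = 150607/22185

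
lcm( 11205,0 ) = 0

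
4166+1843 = 6009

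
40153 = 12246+27907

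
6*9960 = 59760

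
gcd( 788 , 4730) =2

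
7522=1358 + 6164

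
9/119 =9/119 = 0.08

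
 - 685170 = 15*( - 45678 ) 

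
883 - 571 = 312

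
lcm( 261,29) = 261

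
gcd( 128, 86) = 2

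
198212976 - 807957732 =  - 609744756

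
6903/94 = 6903/94 = 73.44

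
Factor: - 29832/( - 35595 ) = 88/105 = 2^3 * 3^(- 1) * 5^(-1)* 7^( - 1 )*11^1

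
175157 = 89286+85871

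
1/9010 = 1/9010 = 0.00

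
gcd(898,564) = 2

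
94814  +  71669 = 166483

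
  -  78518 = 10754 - 89272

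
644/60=10 + 11/15 = 10.73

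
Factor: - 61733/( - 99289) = 7^1* 8819^1*99289^( - 1) 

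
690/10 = 69 =69.00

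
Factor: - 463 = -463^1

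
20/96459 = 20/96459 = 0.00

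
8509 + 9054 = 17563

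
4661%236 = 177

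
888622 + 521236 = 1409858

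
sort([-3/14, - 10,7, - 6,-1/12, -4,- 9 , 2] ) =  [-10,  -  9 ,  -  6, - 4, - 3/14, - 1/12, 2, 7 ]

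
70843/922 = 70843/922 = 76.84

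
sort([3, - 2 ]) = [ - 2, 3 ]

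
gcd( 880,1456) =16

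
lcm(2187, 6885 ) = 185895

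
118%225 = 118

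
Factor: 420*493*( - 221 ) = - 2^2*3^1 * 5^1*7^1 * 13^1*17^2*29^1 = -45760260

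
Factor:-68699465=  - 5^1*17^1*808229^1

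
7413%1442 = 203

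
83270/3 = 83270/3 = 27756.67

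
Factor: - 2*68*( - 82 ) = 11152 = 2^4*17^1*41^1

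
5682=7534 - 1852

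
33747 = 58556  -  24809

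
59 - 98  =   - 39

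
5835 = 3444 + 2391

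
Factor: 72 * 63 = 4536 = 2^3 * 3^4*7^1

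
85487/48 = 1780 + 47/48 = 1780.98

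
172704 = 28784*6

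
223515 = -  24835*( - 9 )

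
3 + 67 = 70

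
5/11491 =5/11491 = 0.00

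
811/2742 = 811/2742 = 0.30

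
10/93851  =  10/93851 = 0.00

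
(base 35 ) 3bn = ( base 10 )4083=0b111111110011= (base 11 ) 3082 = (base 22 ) 89d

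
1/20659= 1/20659=0.00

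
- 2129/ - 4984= 2129/4984=   0.43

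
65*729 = 47385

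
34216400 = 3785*9040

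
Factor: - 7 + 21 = 2^1 * 7^1 = 14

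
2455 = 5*491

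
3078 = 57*54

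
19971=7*2853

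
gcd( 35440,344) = 8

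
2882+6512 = 9394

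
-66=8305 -8371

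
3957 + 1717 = 5674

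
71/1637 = 71/1637 = 0.04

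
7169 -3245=3924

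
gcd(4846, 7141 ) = 1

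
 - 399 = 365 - 764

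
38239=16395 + 21844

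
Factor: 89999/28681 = 91/29=7^1*13^1*29^( - 1) 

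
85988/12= 21497/3  =  7165.67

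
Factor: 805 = 5^1 *7^1* 23^1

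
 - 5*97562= - 487810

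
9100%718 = 484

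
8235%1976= 331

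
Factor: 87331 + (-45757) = 41574 = 2^1*3^1*13^2*41^1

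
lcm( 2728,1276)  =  79112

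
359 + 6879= 7238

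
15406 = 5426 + 9980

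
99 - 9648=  - 9549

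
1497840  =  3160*474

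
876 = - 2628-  - 3504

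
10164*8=81312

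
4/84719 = 4/84719= 0.00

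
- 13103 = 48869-61972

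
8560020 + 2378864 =10938884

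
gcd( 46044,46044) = 46044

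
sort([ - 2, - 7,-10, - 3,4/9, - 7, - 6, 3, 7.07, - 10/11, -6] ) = [-10, - 7, - 7 ,-6, - 6, - 3, - 2, - 10/11,4/9,3,7.07]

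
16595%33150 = 16595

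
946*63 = 59598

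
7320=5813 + 1507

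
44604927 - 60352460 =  - 15747533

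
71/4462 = 71/4462 = 0.02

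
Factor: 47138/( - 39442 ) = - 7^2* 41^( - 1) =- 49/41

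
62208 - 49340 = 12868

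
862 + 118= 980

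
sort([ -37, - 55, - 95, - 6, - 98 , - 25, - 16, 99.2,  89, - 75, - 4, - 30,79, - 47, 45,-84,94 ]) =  [ - 98 , - 95, - 84 , - 75, - 55, - 47, - 37, - 30, - 25, - 16 , - 6,-4,  45,79, 89, 94, 99.2]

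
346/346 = 1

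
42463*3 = 127389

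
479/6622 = 479/6622 = 0.07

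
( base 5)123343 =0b1001011110000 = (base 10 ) 4848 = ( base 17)gd3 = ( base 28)654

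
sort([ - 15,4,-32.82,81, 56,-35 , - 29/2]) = [ - 35, - 32.82, -15,- 29/2, 4,56 , 81]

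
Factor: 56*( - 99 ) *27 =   -  2^3 *3^5*7^1*11^1= - 149688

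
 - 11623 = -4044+-7579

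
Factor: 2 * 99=2^1*3^2*11^1 = 198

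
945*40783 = 38539935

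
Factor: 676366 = 2^1*338183^1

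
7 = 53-46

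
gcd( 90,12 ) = 6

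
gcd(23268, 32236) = 4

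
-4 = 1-5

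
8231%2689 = 164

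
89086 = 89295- 209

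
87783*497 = 43628151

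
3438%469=155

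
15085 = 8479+6606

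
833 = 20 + 813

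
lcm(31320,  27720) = 2411640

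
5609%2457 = 695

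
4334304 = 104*41676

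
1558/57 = 27 + 1/3 = 27.33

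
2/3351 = 2/3351 = 0.00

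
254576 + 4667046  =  4921622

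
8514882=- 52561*( -162) 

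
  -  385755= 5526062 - 5911817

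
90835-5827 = 85008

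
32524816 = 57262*568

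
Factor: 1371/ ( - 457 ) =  - 3 = - 3^1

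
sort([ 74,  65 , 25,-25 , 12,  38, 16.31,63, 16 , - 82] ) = [-82, - 25,  12, 16, 16.31,25,38, 63,  65, 74 ] 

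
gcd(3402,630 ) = 126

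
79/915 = 79/915 = 0.09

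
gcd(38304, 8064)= 2016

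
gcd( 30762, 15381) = 15381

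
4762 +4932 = 9694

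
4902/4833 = 1+ 23/1611 = 1.01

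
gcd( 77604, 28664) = 4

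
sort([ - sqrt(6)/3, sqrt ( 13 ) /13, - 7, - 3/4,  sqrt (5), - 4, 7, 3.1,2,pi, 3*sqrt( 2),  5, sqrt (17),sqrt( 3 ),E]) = [-7,-4, - sqrt( 6) /3, - 3/4,sqrt( 13)/13,sqrt( 3), 2,  sqrt( 5),E,3.1,pi,sqrt( 17),3 * sqrt ( 2),5,  7]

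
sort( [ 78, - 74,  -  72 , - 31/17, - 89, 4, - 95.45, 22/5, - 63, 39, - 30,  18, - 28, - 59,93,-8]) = [ - 95.45, - 89, - 74, - 72, - 63, - 59, - 30 , - 28, - 8,-31/17, 4,22/5, 18,39,78,93]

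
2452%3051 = 2452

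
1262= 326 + 936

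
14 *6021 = 84294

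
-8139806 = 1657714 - 9797520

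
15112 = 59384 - 44272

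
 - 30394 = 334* ( - 91 )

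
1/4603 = 1/4603 = 0.00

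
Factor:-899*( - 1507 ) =11^1*29^1 *31^1*137^1=1354793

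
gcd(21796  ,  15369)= 1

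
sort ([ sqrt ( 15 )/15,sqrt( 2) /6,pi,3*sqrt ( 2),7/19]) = [sqrt( 2)/6 , sqrt( 15 ) /15,7/19,pi , 3*sqrt(2)]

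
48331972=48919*988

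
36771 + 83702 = 120473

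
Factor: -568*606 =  -2^4*3^1 * 71^1 * 101^1=- 344208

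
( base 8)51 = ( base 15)2b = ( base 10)41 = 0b101001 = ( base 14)2d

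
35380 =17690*2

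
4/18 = 2/9 = 0.22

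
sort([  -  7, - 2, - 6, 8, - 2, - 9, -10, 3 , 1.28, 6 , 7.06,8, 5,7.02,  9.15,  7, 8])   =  [-10, - 9, - 7,  -  6, - 2, - 2, 1.28, 3, 5, 6 , 7, 7.02, 7.06,8 , 8, 8,9.15]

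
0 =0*268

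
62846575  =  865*72655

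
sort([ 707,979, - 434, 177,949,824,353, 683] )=[-434,177 , 353, 683,  707, 824,949,979]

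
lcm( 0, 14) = 0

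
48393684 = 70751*684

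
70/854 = 5/61 = 0.08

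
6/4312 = 3/2156 = 0.00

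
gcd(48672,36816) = 624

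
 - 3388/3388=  -1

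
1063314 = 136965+926349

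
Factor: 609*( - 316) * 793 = - 2^2*3^1*7^1*13^1 * 29^1*61^1*79^1 = - 152608092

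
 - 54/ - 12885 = 18/4295 = 0.00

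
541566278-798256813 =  - 256690535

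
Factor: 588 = 2^2 *3^1*7^2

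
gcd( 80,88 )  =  8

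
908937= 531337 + 377600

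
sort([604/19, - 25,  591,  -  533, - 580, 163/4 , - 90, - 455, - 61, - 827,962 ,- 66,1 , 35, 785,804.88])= [  -  827, - 580 , - 533, - 455, - 90,  -  66, - 61, - 25, 1,604/19,35, 163/4 , 591,785 , 804.88, 962]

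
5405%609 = 533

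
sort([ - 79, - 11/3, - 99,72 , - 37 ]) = [ - 99, - 79 , - 37, - 11/3,72] 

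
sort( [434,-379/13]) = [ - 379/13 , 434 ]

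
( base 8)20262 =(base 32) 85i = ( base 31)8M0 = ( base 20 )10IA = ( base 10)8370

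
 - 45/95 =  - 9/19 = -0.47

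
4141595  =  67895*61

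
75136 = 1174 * 64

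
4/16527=4/16527 =0.00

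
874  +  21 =895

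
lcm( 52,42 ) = 1092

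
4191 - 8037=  - 3846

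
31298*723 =22628454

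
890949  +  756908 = 1647857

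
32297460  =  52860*611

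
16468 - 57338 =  - 40870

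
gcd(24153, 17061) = 3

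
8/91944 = 1/11493 = 0.00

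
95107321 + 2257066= 97364387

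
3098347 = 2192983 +905364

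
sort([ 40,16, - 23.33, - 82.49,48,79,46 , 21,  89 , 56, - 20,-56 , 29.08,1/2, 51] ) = [ - 82.49, - 56,-23.33 , -20,1/2,16,  21,29.08,40,46, 48,51,56 , 79,89] 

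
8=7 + 1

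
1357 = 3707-2350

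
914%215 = 54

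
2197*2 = 4394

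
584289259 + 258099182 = 842388441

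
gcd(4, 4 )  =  4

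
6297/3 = 2099=2099.00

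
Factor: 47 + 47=2^1*47^1   =  94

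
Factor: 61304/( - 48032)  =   - 2^(-2 )*19^(  -  1)*97^1 =- 97/76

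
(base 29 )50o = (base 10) 4229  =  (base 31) 4cd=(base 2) 1000010000101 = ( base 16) 1085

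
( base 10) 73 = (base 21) 3A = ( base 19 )3G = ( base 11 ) 67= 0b1001001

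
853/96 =8 + 85/96 = 8.89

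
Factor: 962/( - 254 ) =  - 481/127= - 13^1 * 37^1*127^( - 1 ) 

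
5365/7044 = 5365/7044 = 0.76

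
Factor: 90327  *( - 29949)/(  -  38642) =2^(  -  1)  *  3^2* 67^1 * 139^( - 2)*149^1* 30109^1 = 2705203323/38642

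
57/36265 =57/36265=0.00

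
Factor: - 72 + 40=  -2^5 = - 32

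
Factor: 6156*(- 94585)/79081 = -2^2*3^4*5^1*19^1*31^(-1) * 2551^(- 1 )*18917^1=   -582265260/79081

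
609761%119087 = 14326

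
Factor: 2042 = 2^1*1021^1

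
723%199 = 126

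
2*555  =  1110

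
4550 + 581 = 5131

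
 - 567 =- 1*567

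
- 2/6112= - 1/3056  =  - 0.00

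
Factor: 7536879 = 3^2*7^1*119633^1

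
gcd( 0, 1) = 1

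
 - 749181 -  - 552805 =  - 196376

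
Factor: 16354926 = 2^1*3^3 * 7^3*883^1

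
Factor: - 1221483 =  - 3^1*47^1*8663^1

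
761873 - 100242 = 661631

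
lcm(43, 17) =731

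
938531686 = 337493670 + 601038016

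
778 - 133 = 645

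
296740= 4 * 74185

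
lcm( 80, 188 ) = 3760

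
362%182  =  180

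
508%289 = 219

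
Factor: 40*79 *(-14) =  - 2^4*5^1  *  7^1 * 79^1=- 44240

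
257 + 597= 854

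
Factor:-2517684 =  - 2^2*3^1  *  13^1*16139^1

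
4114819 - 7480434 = - 3365615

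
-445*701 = -311945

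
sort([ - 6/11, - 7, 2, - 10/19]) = [ - 7, - 6/11, - 10/19, 2] 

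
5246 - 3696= 1550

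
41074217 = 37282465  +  3791752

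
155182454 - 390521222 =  - 235338768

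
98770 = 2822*35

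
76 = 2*38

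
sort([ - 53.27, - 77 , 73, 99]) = [-77, - 53.27 , 73, 99] 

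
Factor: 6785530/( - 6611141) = - 2^1*5^1*678553^1*6611141^( - 1 )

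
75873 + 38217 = 114090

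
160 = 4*40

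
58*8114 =470612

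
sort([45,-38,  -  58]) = [ - 58, -38,45]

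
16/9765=16/9765= 0.00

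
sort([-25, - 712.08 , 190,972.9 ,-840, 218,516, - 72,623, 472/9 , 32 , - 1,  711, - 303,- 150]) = [-840, - 712.08, - 303, - 150,-72, - 25,-1,32,  472/9, 190,218 , 516,623, 711 , 972.9]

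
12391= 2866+9525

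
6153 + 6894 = 13047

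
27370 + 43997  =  71367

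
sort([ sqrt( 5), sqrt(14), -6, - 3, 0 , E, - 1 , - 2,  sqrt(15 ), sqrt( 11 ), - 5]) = [ - 6, -5, - 3, - 2,-1, 0, sqrt( 5), E, sqrt( 11), sqrt( 14), sqrt (15 ) ] 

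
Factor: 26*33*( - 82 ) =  - 2^2*3^1*11^1 *13^1* 41^1 = -70356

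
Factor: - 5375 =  - 5^3*43^1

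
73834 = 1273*58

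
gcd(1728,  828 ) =36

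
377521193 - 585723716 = -208202523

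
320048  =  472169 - 152121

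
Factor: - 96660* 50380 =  - 4869730800 = -2^4 * 3^3*5^2 * 11^1* 179^1*229^1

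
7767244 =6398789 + 1368455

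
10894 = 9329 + 1565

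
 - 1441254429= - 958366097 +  - 482888332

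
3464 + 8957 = 12421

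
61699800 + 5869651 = 67569451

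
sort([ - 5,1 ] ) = [ - 5,1] 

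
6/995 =6/995 = 0.01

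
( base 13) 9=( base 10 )9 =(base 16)9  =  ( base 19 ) 9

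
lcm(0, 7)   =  0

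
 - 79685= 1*( - 79685 )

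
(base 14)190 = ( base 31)ac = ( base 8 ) 502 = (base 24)DA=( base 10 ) 322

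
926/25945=926/25945 = 0.04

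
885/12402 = 295/4134 = 0.07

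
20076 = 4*5019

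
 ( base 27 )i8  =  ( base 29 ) h1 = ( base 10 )494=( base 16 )1EE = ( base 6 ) 2142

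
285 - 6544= - 6259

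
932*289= 269348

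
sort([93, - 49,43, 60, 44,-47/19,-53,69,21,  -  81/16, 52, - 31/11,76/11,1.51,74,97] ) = [ - 53, - 49, - 81/16, - 31/11, - 47/19, 1.51,76/11,21,43 , 44 , 52 , 60, 69, 74,93,97] 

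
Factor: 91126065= 3^1*5^1*6075071^1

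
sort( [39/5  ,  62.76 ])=[ 39/5 , 62.76 ]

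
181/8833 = 181/8833=0.02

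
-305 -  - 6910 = 6605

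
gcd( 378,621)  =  27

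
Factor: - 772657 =-772657^1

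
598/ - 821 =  - 598/821 = - 0.73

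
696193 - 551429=144764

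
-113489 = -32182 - 81307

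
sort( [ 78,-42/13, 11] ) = [  -  42/13 , 11,78 ]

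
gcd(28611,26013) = 3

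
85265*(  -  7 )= - 596855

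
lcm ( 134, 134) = 134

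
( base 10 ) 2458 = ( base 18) 7aa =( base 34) 24a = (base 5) 34313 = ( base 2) 100110011010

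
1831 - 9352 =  - 7521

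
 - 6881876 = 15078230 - 21960106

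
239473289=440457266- 200983977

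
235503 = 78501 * 3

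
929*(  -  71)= -65959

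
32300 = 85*380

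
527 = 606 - 79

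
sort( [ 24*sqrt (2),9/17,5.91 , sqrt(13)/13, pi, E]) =[ sqrt(13)/13,9/17, E,pi,5.91, 24*sqrt( 2)]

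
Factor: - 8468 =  - 2^2*29^1*73^1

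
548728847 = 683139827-134410980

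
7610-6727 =883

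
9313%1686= 883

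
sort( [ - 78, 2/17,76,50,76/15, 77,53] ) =[ - 78, 2/17, 76/15, 50, 53,  76, 77]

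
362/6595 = 362/6595 = 0.05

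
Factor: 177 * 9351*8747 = 3^3*59^1*1039^1*8747^1 = 14477395869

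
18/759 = 6/253 = 0.02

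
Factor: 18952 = 2^3*23^1*103^1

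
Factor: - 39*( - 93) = 3627 = 3^2*13^1*31^1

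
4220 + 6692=10912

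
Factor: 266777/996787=7^1*11^(-1)*23^1*1657^1*90617^(-1 )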